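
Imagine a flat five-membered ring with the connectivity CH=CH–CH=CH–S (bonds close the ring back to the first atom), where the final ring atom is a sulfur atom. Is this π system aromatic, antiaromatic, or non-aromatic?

All ring atoms are sp² and supply a p orbital to the ring (the double-bond atoms are sp², each contributing one p electron; the sulfur donates one lone pair from its p orbital); the conjugation is uninterrupted.
Adding the contributions, 2 × 2 = 4 from the double-bond units + 2 from the S atom = 6.
6 = 4(1) + 2, which satisfies Hückel's 4n+2 rule.

Aromatic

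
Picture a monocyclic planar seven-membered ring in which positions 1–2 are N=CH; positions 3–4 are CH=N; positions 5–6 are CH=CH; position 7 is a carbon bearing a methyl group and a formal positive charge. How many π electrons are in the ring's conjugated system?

6

Every ring atom contributes a p orbital perpendicular to the ring (the double-bond atoms are sp², each contributing one p electron; each =N– nitrogen is pyridine-type (lone pair in the sp² plane, one electron in the p orbital); the carbocation has an empty p orbital), so the π system is cyclic and fully conjugated.
Tallying contributions gives 3 × 2 = 6 from the double-bond units + 0 from the C(methyl)(+) atom = 6.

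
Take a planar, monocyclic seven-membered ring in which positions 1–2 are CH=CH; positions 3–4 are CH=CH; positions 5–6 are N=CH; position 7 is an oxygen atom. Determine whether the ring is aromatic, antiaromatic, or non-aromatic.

Antiaromatic

All ring atoms are sp² and supply a p orbital to the ring (every atom in a ring double bond is sp² and brings one electron to the p orbital; the doubly-bonded nitrogens are pyridine-type — their lone pairs lie in the ring plane, leaving one electron in the p orbital; the oxygen donates one lone pair from its p orbital); the conjugation is uninterrupted.
Adding the contributions, 3 × 2 = 6 from the double-bond units + 2 from the O atom = 8.
A 4n π count (8, n = 2) in a planar conjugated ring means antiaromatic.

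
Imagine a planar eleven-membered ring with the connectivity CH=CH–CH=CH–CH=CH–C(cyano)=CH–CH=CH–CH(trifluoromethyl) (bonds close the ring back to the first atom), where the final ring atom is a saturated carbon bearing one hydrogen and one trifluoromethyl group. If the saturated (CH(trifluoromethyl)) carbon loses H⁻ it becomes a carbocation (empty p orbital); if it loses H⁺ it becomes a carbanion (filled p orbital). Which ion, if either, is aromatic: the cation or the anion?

In either ion the ring is fully conjugated: every atom, including the new sp² carbon, supplies a p orbital.
Cation: 5 × 2 + 0 = 10 π electrons → 4(2)+2, aromatic.
Anion: 5 × 2 + 2 = 12 π electrons → 4(3), antiaromatic.

The cation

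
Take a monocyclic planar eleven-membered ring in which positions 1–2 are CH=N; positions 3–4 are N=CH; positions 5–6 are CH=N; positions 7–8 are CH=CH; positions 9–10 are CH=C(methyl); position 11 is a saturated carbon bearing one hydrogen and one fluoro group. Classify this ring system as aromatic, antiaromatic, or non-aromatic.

Non-aromatic

The CH(fluoro) position has four σ bonds — that saturated carbon is sp³ and has no p orbital in the ring π system — so the cyclic conjugation is interrupted.
Without a continuous loop of overlapping p orbitals the Hückel electron count never comes into play.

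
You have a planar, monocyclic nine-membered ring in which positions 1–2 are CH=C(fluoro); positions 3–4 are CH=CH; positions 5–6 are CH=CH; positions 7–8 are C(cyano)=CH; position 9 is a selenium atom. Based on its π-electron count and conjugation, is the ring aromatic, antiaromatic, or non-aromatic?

Every ring atom contributes a p orbital perpendicular to the ring (the double-bond atoms are sp², each contributing one p electron; the selenium donates one lone pair from its p orbital), so the π system is cyclic and fully conjugated.
π-electron count: 4 × 2 = 8 from the double-bond units + 2 from the Se atom = 10.
With 10 π electrons (n = 2), the Hückel 4n+2 condition holds.

Aromatic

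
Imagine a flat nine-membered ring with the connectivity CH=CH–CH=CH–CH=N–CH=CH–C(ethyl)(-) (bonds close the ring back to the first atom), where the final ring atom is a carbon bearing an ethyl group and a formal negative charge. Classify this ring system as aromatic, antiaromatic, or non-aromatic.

Aromatic

All ring atoms are sp² and supply a p orbital to the ring (the double-bond atoms are sp², each contributing one p electron; the doubly-bonded nitrogens are pyridine-type — their lone pairs lie in the ring plane, leaving one electron in the p orbital; the carbanion's lone pair occupies the p orbital); the conjugation is uninterrupted.
Adding the contributions, 4 × 2 = 8 from the double-bond units + 2 from the C(ethyl)(-) atom = 10.
That gives a 4n+2 count (10, n = 2).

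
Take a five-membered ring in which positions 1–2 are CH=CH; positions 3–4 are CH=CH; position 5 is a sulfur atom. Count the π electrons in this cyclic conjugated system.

6

Check conjugation: each doubly-bonded ring atom is sp² with one p-orbital electron; the sulfur donates one lone pair from its p orbital — every position has a p orbital, so the cyclic π system is continuous.
Counting π electrons: 2 × 2 = 4 from the double-bond units + 2 from the S atom = 6.
(The species described is thiophene.)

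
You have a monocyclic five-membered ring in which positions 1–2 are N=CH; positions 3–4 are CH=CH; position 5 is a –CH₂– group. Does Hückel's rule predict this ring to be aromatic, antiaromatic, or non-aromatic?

Because the tetrahedral CH₂ carbon is sp³ and has no p orbital in the ring π system at the CH2 position, the π system cannot extend all the way around the ring.
Without a continuous loop of overlapping p orbitals the Hückel electron count never comes into play.

Non-aromatic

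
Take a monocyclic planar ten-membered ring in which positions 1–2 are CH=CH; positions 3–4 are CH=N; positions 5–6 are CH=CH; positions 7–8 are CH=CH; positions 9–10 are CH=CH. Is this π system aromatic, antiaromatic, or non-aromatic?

Every ring atom contributes a p orbital perpendicular to the ring (each doubly-bonded ring atom is sp² with one p-orbital electron; each sp² =N– keeps its lone pair in-plane and puts one electron into the π system), so the π system is cyclic and fully conjugated.
Counting π electrons: 5 × 2 = 10 from the 5 double-bond units.
That gives a 4n+2 count (10, n = 2).

Aromatic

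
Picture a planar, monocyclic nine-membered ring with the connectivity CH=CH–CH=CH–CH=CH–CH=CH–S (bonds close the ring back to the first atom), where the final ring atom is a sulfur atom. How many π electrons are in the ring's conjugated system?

10

Every ring atom contributes a p orbital perpendicular to the ring (each doubly-bonded ring atom is sp² with one p-orbital electron; the sulfur donates one lone pair from its p orbital), so the π system is cyclic and fully conjugated.
Tallying contributions gives 4 × 2 = 8 from the double-bond units + 2 from the S atom = 10.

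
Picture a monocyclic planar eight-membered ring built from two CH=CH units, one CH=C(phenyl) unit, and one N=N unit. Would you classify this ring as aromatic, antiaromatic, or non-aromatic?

Antiaromatic

All ring atoms are sp² and supply a p orbital to the ring (every atom in a ring double bond is sp² and brings one electron to the p orbital; each sp² =N– keeps its lone pair in-plane and puts one electron into the π system); the conjugation is uninterrupted.
Adding the contributions, 4 × 2 = 8 from the 4 double-bond units.
8 is a 4n count (n = 2), so the planar conjugated ring is antiaromatic.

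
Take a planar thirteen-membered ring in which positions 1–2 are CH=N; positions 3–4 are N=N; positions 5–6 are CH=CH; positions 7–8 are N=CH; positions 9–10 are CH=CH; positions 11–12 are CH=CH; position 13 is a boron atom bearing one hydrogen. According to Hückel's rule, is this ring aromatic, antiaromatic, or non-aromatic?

Antiaromatic

All ring atoms are sp² and supply a p orbital to the ring (each doubly-bonded ring atom is sp² with one p-orbital electron; each sp² =N– keeps its lone pair in-plane and puts one electron into the π system; the boron has an empty p orbital); the conjugation is uninterrupted.
Counting π electrons: 6 × 2 = 12 from the double-bond units + 0 from the BH atom = 12.
12 = 4(3); a planar, fully conjugated 4n system is antiaromatic.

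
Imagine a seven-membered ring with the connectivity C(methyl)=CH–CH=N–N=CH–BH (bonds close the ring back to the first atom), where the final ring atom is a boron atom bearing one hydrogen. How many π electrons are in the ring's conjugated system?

6

Check conjugation: each doubly-bonded ring atom is sp² with one p-orbital electron; the doubly-bonded nitrogens are pyridine-type — their lone pairs lie in the ring plane, leaving one electron in the p orbital; the boron has an empty p orbital — every position has a p orbital, so the cyclic π system is continuous.
Adding the contributions, 3 × 2 = 6 from the double-bond units + 0 from the BH atom = 6.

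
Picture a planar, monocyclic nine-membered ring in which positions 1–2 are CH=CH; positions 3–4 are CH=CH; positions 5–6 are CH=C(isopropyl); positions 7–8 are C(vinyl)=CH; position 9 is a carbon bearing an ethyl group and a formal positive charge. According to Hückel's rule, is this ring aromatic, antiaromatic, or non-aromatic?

Every ring atom contributes a p orbital perpendicular to the ring (the double-bond atoms are sp², each contributing one p electron; the carbocation has an empty p orbital), so the π system is cyclic and fully conjugated.
π-electron count: 4 × 2 = 8 from the double-bond units + 0 from the C(ethyl)(+) atom = 8.
With 8 = 4·2 π electrons, Hückel's rule classifies the planar ring as antiaromatic.

Antiaromatic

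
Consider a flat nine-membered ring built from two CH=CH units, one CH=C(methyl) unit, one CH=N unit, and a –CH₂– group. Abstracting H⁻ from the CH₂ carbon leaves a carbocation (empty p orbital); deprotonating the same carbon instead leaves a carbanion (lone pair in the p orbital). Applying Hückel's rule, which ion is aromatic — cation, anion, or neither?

The anion

Once that carbon is sp², every ring atom has a p orbital and both ions are fully conjugated.
Cation: 4 × 2 + 0 = 8 π electrons → 4(2), antiaromatic.
Anion: 4 × 2 + 2 = 10 π electrons → 4(2)+2, aromatic.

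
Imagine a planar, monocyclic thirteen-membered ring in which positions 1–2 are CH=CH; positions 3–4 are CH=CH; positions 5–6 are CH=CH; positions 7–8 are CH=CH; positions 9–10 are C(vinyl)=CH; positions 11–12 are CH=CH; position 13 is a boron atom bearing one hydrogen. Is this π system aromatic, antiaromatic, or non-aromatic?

The p orbitals form a continuous loop: the double-bond atoms are sp², each contributing one p electron; the boron has an empty p orbital. The ring is fully conjugated.
Counting π electrons: 6 × 2 = 12 from the double-bond units + 0 from the BH atom = 12.
12 = 4(3); a planar, fully conjugated 4n system is antiaromatic.

Antiaromatic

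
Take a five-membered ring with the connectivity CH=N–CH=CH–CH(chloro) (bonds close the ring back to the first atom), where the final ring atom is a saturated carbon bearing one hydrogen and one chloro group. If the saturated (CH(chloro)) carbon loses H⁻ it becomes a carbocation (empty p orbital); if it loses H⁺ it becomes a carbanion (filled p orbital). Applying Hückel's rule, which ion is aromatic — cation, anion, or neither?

In either ion the ring is fully conjugated: every atom, including the new sp² carbon, supplies a p orbital.
Cation: 2 × 2 + 0 = 4 π electrons → 4(1), antiaromatic.
Anion: 2 × 2 + 2 = 6 π electrons → 4(1)+2, aromatic.

The anion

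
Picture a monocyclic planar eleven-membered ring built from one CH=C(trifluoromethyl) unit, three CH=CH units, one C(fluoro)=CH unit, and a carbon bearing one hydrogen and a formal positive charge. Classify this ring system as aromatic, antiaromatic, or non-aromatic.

Aromatic

Every ring atom contributes a p orbital perpendicular to the ring (each doubly-bonded ring atom is sp² with one p-orbital electron; the carbocation has an empty p orbital), so the π system is cyclic and fully conjugated.
Adding the contributions, 5 × 2 = 10 from the double-bond units + 0 from the CH(+) atom = 10.
With 10 π electrons (n = 2), the Hückel 4n+2 condition holds.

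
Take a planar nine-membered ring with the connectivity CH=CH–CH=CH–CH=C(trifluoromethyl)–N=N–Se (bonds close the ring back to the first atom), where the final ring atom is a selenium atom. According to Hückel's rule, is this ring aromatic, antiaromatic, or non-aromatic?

Aromatic

All ring atoms are sp² and supply a p orbital to the ring (every atom in a ring double bond is sp² and brings one electron to the p orbital; each =N– nitrogen is pyridine-type (lone pair in the sp² plane, one electron in the p orbital); the selenium donates one lone pair from its p orbital); the conjugation is uninterrupted.
Tallying contributions gives 4 × 2 = 8 from the double-bond units + 2 from the Se atom = 10.
10 = 4(2) + 2, which satisfies Hückel's 4n+2 rule.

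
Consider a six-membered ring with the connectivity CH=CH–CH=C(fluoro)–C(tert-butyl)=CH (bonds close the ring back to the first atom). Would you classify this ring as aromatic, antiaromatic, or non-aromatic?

Aromatic

All ring atoms are sp² and supply a p orbital to the ring (the double-bond atoms are sp², each contributing one p electron); the conjugation is uninterrupted.
Counting π electrons: 3 × 2 = 6 from the 3 double-bond units.
6 = 4(1) + 2, which satisfies Hückel's 4n+2 rule.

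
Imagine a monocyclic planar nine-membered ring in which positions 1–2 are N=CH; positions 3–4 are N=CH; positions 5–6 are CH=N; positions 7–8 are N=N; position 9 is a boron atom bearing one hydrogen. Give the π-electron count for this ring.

All ring atoms are sp² and supply a p orbital to the ring (every atom in a ring double bond is sp² and brings one electron to the p orbital; each =N– nitrogen is pyridine-type (lone pair in the sp² plane, one electron in the p orbital); the boron has an empty p orbital); the conjugation is uninterrupted.
Tallying contributions gives 4 × 2 = 8 from the double-bond units + 0 from the BH atom = 8.

8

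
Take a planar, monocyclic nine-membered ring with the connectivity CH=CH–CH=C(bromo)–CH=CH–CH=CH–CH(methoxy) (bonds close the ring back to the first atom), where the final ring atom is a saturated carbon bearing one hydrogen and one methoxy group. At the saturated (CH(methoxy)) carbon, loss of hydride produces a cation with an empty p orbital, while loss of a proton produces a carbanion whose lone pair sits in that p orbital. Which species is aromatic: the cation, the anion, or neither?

The anion

In both ions every ring atom is sp² and contributes a p orbital, so both rings are fully conjugated.
Cation: 4 × 2 + 0 = 8 π electrons → 4(2), antiaromatic.
Anion: 4 × 2 + 2 = 10 π electrons → 4(2)+2, aromatic.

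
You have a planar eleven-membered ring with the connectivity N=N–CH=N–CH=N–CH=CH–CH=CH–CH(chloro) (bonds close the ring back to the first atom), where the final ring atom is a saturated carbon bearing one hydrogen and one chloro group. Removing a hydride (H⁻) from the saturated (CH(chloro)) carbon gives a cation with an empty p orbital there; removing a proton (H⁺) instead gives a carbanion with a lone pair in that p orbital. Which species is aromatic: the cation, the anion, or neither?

In both ions every ring atom is sp² and contributes a p orbital, so both rings are fully conjugated.
Cation: 5 × 2 + 0 = 10 π electrons → 4(2)+2, aromatic.
Anion: 5 × 2 + 2 = 12 π electrons → 4(3), antiaromatic.

The cation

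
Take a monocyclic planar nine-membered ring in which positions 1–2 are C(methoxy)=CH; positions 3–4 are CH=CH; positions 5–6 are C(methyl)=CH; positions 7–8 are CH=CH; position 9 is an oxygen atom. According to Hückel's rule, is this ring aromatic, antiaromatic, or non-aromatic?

Check conjugation: the double-bond atoms are sp², each contributing one p electron; the oxygen donates one lone pair from its p orbital — every position has a p orbital, so the cyclic π system is continuous.
π-electron count: 4 × 2 = 8 from the double-bond units + 2 from the O atom = 10.
10 = 4(2) + 2, which satisfies Hückel's 4n+2 rule.

Aromatic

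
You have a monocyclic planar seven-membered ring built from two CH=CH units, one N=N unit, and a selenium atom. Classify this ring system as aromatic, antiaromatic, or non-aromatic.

The p orbitals form a continuous loop: every atom in a ring double bond is sp² and brings one electron to the p orbital; each sp² =N– keeps its lone pair in-plane and puts one electron into the π system; the selenium donates one lone pair from its p orbital. The ring is fully conjugated.
π-electron count: 3 × 2 = 6 from the double-bond units + 2 from the Se atom = 8.
A 4n π count (8, n = 2) in a planar conjugated ring means antiaromatic.

Antiaromatic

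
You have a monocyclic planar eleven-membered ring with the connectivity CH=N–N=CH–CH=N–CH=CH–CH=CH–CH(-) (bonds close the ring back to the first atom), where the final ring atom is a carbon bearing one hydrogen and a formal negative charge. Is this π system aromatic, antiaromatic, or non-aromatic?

Antiaromatic

Check conjugation: each doubly-bonded ring atom is sp² with one p-orbital electron; the doubly-bonded nitrogens are pyridine-type — their lone pairs lie in the ring plane, leaving one electron in the p orbital; the carbanion's lone pair occupies the p orbital — every position has a p orbital, so the cyclic π system is continuous.
π-electron count: 5 × 2 = 10 from the double-bond units + 2 from the CH(-) atom = 12.
12 is a 4n count (n = 3), so the planar conjugated ring is antiaromatic.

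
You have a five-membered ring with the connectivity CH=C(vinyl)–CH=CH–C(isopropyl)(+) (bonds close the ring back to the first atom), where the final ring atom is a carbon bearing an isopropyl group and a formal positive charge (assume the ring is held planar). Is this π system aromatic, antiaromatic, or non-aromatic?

Antiaromatic

Every ring atom contributes a p orbital perpendicular to the ring (every atom in a ring double bond is sp² and brings one electron to the p orbital; the carbocation has an empty p orbital), so the π system is cyclic and fully conjugated.
Tallying contributions gives 2 × 2 = 4 from the double-bond units + 0 from the C(isopropyl)(+) atom = 4.
4 = 4(1); a planar, fully conjugated 4n system is antiaromatic.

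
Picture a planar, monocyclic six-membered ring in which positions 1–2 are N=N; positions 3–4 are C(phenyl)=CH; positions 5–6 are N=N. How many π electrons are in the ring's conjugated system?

Every ring atom contributes a p orbital perpendicular to the ring (every atom in a ring double bond is sp² and brings one electron to the p orbital; each =N– nitrogen is pyridine-type (lone pair in the sp² plane, one electron in the p orbital)), so the π system is cyclic and fully conjugated.
π-electron count: 3 × 2 = 6 from the 3 double-bond units.

6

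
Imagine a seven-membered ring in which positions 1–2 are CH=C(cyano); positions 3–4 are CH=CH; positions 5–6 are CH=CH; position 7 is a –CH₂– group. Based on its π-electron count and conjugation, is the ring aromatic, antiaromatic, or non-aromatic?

Non-aromatic

The CH2 position has four σ bonds — the tetrahedral CH₂ carbon is sp³ and has no p orbital in the ring π system — so the cyclic conjugation is interrupted.
A ring that is not fully conjugated cannot be aromatic or antiaromatic regardless of its π-electron count.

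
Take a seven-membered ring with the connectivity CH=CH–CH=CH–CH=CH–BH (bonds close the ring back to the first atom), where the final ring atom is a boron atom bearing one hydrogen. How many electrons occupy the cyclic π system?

6

All ring atoms are sp² and supply a p orbital to the ring (each doubly-bonded ring atom is sp² with one p-orbital electron; the boron has an empty p orbital); the conjugation is uninterrupted.
Tallying contributions gives 3 × 2 = 6 from the double-bond units + 0 from the BH atom = 6.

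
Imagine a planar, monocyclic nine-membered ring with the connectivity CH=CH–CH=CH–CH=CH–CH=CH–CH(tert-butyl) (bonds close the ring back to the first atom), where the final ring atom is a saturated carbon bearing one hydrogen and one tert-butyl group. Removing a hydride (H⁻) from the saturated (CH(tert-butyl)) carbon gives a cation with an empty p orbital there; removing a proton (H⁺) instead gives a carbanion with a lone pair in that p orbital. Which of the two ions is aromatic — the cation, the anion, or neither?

The anion

In both ions every ring atom is sp² and contributes a p orbital, so both rings are fully conjugated.
Cation: 4 × 2 + 0 = 8 π electrons → 4(2), antiaromatic.
Anion: 4 × 2 + 2 = 10 π electrons → 4(2)+2, aromatic.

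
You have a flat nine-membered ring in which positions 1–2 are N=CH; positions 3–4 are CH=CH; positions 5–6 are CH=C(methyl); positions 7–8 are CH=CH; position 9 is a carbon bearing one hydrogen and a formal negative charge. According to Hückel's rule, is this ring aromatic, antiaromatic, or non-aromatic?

The p orbitals form a continuous loop: the double-bond atoms are sp², each contributing one p electron; each =N– nitrogen is pyridine-type (lone pair in the sp² plane, one electron in the p orbital); the carbanion's lone pair occupies the p orbital. The ring is fully conjugated.
Tallying contributions gives 4 × 2 = 8 from the double-bond units + 2 from the CH(-) atom = 10.
Since 10 = 4·2 + 2, the ring meets the 4n+2 criterion.

Aromatic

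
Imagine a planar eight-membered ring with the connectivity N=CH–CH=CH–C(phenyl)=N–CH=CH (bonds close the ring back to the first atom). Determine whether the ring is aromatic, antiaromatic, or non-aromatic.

All ring atoms are sp² and supply a p orbital to the ring (each doubly-bonded ring atom is sp² with one p-orbital electron; each sp² =N– keeps its lone pair in-plane and puts one electron into the π system); the conjugation is uninterrupted.
Counting π electrons: 4 × 2 = 8 from the 4 double-bond units.
With 8 = 4·2 π electrons, Hückel's rule classifies the planar ring as antiaromatic.

Antiaromatic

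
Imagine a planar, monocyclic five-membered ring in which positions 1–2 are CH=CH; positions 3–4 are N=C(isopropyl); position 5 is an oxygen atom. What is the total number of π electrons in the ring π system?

Every ring atom contributes a p orbital perpendicular to the ring (every atom in a ring double bond is sp² and brings one electron to the p orbital; each sp² =N– keeps its lone pair in-plane and puts one electron into the π system; the oxygen donates one lone pair from its p orbital), so the π system is cyclic and fully conjugated.
Adding the contributions, 2 × 2 = 4 from the double-bond units + 2 from the O atom = 6.

6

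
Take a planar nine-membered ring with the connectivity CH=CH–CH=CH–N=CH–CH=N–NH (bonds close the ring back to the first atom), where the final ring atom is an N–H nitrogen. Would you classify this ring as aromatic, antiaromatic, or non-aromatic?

Aromatic

The p orbitals form a continuous loop: every atom in a ring double bond is sp² and brings one electron to the p orbital; each sp² =N– keeps its lone pair in-plane and puts one electron into the π system; the pyrrole-type nitrogen donates its lone pair from the p orbital. The ring is fully conjugated.
Counting π electrons: 4 × 2 = 8 from the double-bond units + 2 from the NH atom = 10.
With 10 π electrons (n = 2), the Hückel 4n+2 condition holds.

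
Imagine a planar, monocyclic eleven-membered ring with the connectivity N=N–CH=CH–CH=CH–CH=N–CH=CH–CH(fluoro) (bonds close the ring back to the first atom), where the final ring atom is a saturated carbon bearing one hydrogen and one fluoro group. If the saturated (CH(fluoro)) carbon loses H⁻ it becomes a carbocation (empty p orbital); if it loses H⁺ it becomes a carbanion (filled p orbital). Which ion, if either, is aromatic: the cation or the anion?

The cation

In both ions every ring atom is sp² and contributes a p orbital, so both rings are fully conjugated.
Cation: 5 × 2 + 0 = 10 π electrons → 4(2)+2, aromatic.
Anion: 5 × 2 + 2 = 12 π electrons → 4(3), antiaromatic.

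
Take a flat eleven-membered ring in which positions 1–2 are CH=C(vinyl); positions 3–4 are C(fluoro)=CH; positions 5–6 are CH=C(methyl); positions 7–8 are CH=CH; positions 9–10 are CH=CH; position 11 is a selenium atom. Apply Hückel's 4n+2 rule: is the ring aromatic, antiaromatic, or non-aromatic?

Antiaromatic

Check conjugation: every atom in a ring double bond is sp² and brings one electron to the p orbital; the selenium donates one lone pair from its p orbital — every position has a p orbital, so the cyclic π system is continuous.
π-electron count: 5 × 2 = 10 from the double-bond units + 2 from the Se atom = 12.
12 = 4(3); a planar, fully conjugated 4n system is antiaromatic.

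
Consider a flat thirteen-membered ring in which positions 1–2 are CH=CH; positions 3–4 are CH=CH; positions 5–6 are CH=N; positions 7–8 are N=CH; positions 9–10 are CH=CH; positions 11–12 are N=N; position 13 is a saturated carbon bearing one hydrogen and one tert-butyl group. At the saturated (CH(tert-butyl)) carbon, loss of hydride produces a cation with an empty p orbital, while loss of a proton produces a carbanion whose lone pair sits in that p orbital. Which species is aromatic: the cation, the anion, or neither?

In either ion the ring is fully conjugated: every atom, including the new sp² carbon, supplies a p orbital.
Cation: 6 × 2 + 0 = 12 π electrons → 4(3), antiaromatic.
Anion: 6 × 2 + 2 = 14 π electrons → 4(3)+2, aromatic.

The anion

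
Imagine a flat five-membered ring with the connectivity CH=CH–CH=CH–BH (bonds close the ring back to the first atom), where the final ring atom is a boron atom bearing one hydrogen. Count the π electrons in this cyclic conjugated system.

4

All ring atoms are sp² and supply a p orbital to the ring (every atom in a ring double bond is sp² and brings one electron to the p orbital; the boron has an empty p orbital); the conjugation is uninterrupted.
π-electron count: 2 × 2 = 4 from the double-bond units + 0 from the BH atom = 4.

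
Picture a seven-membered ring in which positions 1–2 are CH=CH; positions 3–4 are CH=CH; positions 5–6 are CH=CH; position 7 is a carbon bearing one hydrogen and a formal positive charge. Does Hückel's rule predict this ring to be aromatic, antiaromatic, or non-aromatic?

Check conjugation: each doubly-bonded ring atom is sp² with one p-orbital electron; the carbocation has an empty p orbital — every position has a p orbital, so the cyclic π system is continuous.
Adding the contributions, 3 × 2 = 6 from the double-bond units + 0 from the CH(+) atom = 6.
Since 6 = 4·1 + 2, the ring meets the 4n+2 criterion.
This is the tropylium cation.

Aromatic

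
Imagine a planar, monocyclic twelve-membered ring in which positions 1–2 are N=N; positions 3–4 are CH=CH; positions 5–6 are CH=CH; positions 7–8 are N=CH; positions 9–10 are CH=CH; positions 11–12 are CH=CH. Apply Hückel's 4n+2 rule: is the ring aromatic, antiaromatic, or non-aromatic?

The p orbitals form a continuous loop: every atom in a ring double bond is sp² and brings one electron to the p orbital; the doubly-bonded nitrogens are pyridine-type — their lone pairs lie in the ring plane, leaving one electron in the p orbital. The ring is fully conjugated.
Tallying contributions gives 6 × 2 = 12 from the 6 double-bond units.
With 12 = 4·3 π electrons, Hückel's rule classifies the planar ring as antiaromatic.

Antiaromatic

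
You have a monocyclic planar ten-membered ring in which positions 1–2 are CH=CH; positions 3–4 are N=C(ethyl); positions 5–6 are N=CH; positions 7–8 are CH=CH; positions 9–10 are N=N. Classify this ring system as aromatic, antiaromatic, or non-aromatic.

Aromatic

All ring atoms are sp² and supply a p orbital to the ring (the double-bond atoms are sp², each contributing one p electron; the doubly-bonded nitrogens are pyridine-type — their lone pairs lie in the ring plane, leaving one electron in the p orbital); the conjugation is uninterrupted.
Adding the contributions, 5 × 2 = 10 from the 5 double-bond units.
That gives a 4n+2 count (10, n = 2).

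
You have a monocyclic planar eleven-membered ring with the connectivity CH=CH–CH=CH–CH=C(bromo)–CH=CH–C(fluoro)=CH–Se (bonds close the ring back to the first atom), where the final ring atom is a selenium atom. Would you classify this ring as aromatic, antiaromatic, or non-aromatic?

Antiaromatic

Every ring atom contributes a p orbital perpendicular to the ring (every atom in a ring double bond is sp² and brings one electron to the p orbital; the selenium donates one lone pair from its p orbital), so the π system is cyclic and fully conjugated.
Adding the contributions, 5 × 2 = 10 from the double-bond units + 2 from the Se atom = 12.
12 is a 4n count (n = 3), so the planar conjugated ring is antiaromatic.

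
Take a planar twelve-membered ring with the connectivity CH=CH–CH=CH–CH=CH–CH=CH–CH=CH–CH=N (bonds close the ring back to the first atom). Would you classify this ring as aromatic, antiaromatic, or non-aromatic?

Every ring atom contributes a p orbital perpendicular to the ring (each doubly-bonded ring atom is sp² with one p-orbital electron; each sp² =N– keeps its lone pair in-plane and puts one electron into the π system), so the π system is cyclic and fully conjugated.
Adding the contributions, 6 × 2 = 12 from the 6 double-bond units.
A 4n π count (12, n = 3) in a planar conjugated ring means antiaromatic.

Antiaromatic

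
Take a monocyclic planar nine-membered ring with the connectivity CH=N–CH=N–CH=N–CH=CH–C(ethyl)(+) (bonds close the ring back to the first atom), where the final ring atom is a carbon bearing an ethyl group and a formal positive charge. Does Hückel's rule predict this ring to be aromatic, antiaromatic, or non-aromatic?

Every ring atom contributes a p orbital perpendicular to the ring (every atom in a ring double bond is sp² and brings one electron to the p orbital; the doubly-bonded nitrogens are pyridine-type — their lone pairs lie in the ring plane, leaving one electron in the p orbital; the carbocation has an empty p orbital), so the π system is cyclic and fully conjugated.
Adding the contributions, 4 × 2 = 8 from the double-bond units + 0 from the C(ethyl)(+) atom = 8.
A 4n π count (8, n = 2) in a planar conjugated ring means antiaromatic.

Antiaromatic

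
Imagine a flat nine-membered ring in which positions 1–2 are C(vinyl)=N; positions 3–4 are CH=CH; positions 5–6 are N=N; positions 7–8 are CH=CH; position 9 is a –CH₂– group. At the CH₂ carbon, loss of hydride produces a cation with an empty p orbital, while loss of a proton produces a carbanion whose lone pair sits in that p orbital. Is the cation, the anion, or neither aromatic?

Once that carbon is sp², every ring atom has a p orbital and both ions are fully conjugated.
Cation: 4 × 2 + 0 = 8 π electrons → 4(2), antiaromatic.
Anion: 4 × 2 + 2 = 10 π electrons → 4(2)+2, aromatic.

The anion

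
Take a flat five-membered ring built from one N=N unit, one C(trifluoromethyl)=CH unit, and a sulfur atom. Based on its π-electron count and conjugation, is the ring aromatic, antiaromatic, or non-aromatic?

Aromatic

Every ring atom contributes a p orbital perpendicular to the ring (every atom in a ring double bond is sp² and brings one electron to the p orbital; each sp² =N– keeps its lone pair in-plane and puts one electron into the π system; the sulfur donates one lone pair from its p orbital), so the π system is cyclic and fully conjugated.
π-electron count: 2 × 2 = 4 from the double-bond units + 2 from the S atom = 6.
That gives a 4n+2 count (6, n = 1).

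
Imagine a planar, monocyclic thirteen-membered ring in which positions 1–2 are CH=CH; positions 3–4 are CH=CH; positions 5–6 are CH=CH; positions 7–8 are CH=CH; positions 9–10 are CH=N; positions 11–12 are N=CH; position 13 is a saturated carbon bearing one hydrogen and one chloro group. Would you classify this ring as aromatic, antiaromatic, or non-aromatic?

Non-aromatic

Because that saturated carbon is sp³ and has no p orbital in the ring π system at the CH(chloro) position, the π system cannot extend all the way around the ring.
Broken conjugation rules out both aromaticity and antiaromaticity.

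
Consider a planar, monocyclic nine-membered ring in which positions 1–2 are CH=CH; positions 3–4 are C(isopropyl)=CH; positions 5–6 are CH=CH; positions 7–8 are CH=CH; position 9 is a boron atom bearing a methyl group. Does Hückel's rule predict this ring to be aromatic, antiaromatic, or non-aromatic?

Antiaromatic

All ring atoms are sp² and supply a p orbital to the ring (the double-bond atoms are sp², each contributing one p electron; the boron has an empty p orbital); the conjugation is uninterrupted.
Counting π electrons: 4 × 2 = 8 from the double-bond units + 0 from the B(methyl) atom = 8.
A 4n π count (8, n = 2) in a planar conjugated ring means antiaromatic.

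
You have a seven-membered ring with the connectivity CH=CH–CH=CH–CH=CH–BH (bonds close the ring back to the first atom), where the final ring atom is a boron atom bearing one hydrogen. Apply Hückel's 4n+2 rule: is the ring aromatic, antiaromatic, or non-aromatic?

Every ring atom contributes a p orbital perpendicular to the ring (every atom in a ring double bond is sp² and brings one electron to the p orbital; the boron has an empty p orbital), so the π system is cyclic and fully conjugated.
Tallying contributions gives 3 × 2 = 6 from the double-bond units + 0 from the BH atom = 6.
6 = 4(1) + 2, which satisfies Hückel's 4n+2 rule.

Aromatic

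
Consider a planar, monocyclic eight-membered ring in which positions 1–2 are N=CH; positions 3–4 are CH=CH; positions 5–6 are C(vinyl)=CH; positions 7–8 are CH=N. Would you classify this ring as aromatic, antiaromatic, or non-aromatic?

Antiaromatic

Every ring atom contributes a p orbital perpendicular to the ring (every atom in a ring double bond is sp² and brings one electron to the p orbital; each sp² =N– keeps its lone pair in-plane and puts one electron into the π system), so the π system is cyclic and fully conjugated.
Tallying contributions gives 4 × 2 = 8 from the 4 double-bond units.
A 4n π count (8, n = 2) in a planar conjugated ring means antiaromatic.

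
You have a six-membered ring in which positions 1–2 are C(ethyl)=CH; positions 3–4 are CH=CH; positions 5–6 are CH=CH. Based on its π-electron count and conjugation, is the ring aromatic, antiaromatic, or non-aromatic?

Aromatic

Every ring atom contributes a p orbital perpendicular to the ring (each doubly-bonded ring atom is sp² with one p-orbital electron), so the π system is cyclic and fully conjugated.
Tallying contributions gives 3 × 2 = 6 from the 3 double-bond units.
6 = 4(1) + 2, which satisfies Hückel's 4n+2 rule.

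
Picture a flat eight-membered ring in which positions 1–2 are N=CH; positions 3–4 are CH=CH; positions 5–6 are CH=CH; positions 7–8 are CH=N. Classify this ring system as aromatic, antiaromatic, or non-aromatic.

Antiaromatic

The p orbitals form a continuous loop: each doubly-bonded ring atom is sp² with one p-orbital electron; each sp² =N– keeps its lone pair in-plane and puts one electron into the π system. The ring is fully conjugated.
Adding the contributions, 4 × 2 = 8 from the 4 double-bond units.
8 = 4(2); a planar, fully conjugated 4n system is antiaromatic.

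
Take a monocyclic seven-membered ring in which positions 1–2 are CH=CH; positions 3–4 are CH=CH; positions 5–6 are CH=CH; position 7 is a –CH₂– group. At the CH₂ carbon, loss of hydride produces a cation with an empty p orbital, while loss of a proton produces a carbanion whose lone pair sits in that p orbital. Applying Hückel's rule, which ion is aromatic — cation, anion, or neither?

Once that carbon is sp², every ring atom has a p orbital and both ions are fully conjugated.
Cation: 3 × 2 + 0 = 6 π electrons → 4(1)+2, aromatic.
Anion: 3 × 2 + 2 = 8 π electrons → 4(2), antiaromatic.

The cation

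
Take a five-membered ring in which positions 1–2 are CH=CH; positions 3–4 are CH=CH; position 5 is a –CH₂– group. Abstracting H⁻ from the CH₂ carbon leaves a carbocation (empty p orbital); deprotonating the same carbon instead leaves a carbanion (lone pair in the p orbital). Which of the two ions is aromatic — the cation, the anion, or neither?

The anion

Both ions have a continuous loop of p orbitals — each ring atom is sp².
Cation: 2 × 2 + 0 = 4 π electrons → 4(1), antiaromatic.
Anion: 2 × 2 + 2 = 6 π electrons → 4(1)+2, aromatic.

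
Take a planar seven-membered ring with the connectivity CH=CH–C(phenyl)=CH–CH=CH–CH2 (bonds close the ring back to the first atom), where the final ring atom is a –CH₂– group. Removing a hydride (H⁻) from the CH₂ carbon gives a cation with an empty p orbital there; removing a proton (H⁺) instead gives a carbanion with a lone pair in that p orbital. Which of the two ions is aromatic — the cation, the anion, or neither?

The cation

Both ions have a continuous loop of p orbitals — each ring atom is sp².
Cation: 3 × 2 + 0 = 6 π electrons → 4(1)+2, aromatic.
Anion: 3 × 2 + 2 = 8 π electrons → 4(2), antiaromatic.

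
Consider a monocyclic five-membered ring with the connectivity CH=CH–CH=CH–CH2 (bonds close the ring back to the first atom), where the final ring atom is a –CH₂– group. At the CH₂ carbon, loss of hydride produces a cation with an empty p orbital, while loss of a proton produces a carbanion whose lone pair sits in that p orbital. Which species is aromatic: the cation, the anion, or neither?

In either ion the ring is fully conjugated: every atom, including the new sp² carbon, supplies a p orbital.
Cation: 2 × 2 + 0 = 4 π electrons → 4(1), antiaromatic.
Anion: 2 × 2 + 2 = 6 π electrons → 4(1)+2, aromatic.

The anion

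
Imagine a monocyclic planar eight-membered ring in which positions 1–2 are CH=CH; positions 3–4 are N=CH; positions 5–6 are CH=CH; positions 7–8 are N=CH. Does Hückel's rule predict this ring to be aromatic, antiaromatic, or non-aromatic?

Antiaromatic

Every ring atom contributes a p orbital perpendicular to the ring (the double-bond atoms are sp², each contributing one p electron; each =N– nitrogen is pyridine-type (lone pair in the sp² plane, one electron in the p orbital)), so the π system is cyclic and fully conjugated.
Adding the contributions, 4 × 2 = 8 from the 4 double-bond units.
8 is a 4n count (n = 2), so the planar conjugated ring is antiaromatic.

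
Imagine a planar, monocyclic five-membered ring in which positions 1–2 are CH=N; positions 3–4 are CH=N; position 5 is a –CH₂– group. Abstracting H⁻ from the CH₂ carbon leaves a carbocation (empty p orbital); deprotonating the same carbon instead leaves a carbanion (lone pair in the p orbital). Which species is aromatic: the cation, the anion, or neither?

The anion

Both ions have a continuous loop of p orbitals — each ring atom is sp².
Cation: 2 × 2 + 0 = 4 π electrons → 4(1), antiaromatic.
Anion: 2 × 2 + 2 = 6 π electrons → 4(1)+2, aromatic.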